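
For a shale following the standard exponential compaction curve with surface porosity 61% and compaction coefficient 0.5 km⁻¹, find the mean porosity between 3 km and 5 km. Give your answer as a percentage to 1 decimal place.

⟨phi⟩ = (1/(Z₂−Z₁)) ∫ phi₀ e^(−βZ) dZ = phi₀·(e^(−β·Z₁) − e^(−β·Z₂)) / (β·(Z₂−Z₁))
e^(−0.5×3) = 0.2231; e^(−0.5×5) = 0.0821
⟨phi⟩ = 0.61 × (0.2231 − 0.0821) / (0.5 × 2) = 0.61 × 0.1410 = 0.0860

8.6%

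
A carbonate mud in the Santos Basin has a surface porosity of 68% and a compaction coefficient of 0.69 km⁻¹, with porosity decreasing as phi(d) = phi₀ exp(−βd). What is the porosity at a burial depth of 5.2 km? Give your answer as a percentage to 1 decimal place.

1.9%

phi = phi₀·exp(−β·d) = 0.68 × exp(−0.69 × 5.2) = 0.68 × exp(−3.588)
  = 0.68 × 0.0277 = 0.0188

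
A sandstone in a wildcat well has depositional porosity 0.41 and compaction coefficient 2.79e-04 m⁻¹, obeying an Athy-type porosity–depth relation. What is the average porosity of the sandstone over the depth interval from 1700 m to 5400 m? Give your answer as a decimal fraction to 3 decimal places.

0.159

Working in km (1 km = 1000 m; β in km⁻¹ = β in m⁻¹ × 1000):
⟨φ⟩ = (1/(z₂−z₁)) ∫ φ₀ e^(−βz) dz = φ₀·(e^(−β·z₁) − e^(−β·z₂)) / (β·(z₂−z₁))
e^(−0.279×1.7) = 0.6223; e^(−0.279×5.4) = 0.2217
⟨φ⟩ = 0.41 × (0.6223 − 0.2217) / (0.279 × 3.7) = 0.41 × 0.3881 = 0.1591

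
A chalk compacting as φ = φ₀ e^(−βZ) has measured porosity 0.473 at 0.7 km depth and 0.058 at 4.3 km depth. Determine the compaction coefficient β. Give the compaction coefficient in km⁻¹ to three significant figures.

Athy: φ(Z) = φ₀ e^(−βZ) ⇒ φ₁/φ₂ = e^{β(Z₂−Z₁)} ⇒ β = ln(φ₁/φ₂)/(Z₂−Z₁)
β = ln(0.473/0.058) / (4.3 − 0.7) = ln(8.155) / 3.6 = 2.0987 / 3.6 = 0.583 km⁻¹

0.583 km⁻¹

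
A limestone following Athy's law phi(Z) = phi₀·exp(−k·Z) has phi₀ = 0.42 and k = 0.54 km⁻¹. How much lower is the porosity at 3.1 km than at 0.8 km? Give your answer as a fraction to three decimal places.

0.194

phi(0.8) = 0.42·e^(−0.54×0.8) = 0.2727
phi(3.1) = 0.42·e^(−0.54×3.1) = 0.0787
Δphi = 0.2727 − 0.0787 = 0.1939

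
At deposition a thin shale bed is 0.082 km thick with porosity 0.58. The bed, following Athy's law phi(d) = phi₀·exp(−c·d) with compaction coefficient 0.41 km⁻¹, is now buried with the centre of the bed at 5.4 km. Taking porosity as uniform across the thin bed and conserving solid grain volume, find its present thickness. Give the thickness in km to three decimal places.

Porosity at 5.4 km: phi = 0.58·exp(−0.41×5.4) = 0.0634
Solid-volume conservation: h(1−phi) = h₀(1−phi₀) ⇒ h = h₀·(1−phi₀)/(1−phi)
h = 0.082 × (1 − 0.58)/(1 − 0.0634) = 0.082 × 0.4484 = 0.0368 km

0.037 km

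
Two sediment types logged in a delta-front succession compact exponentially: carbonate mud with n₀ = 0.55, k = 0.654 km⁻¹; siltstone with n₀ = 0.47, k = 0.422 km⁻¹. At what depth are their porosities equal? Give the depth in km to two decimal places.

0.68 km

Set n₀ₐ e^(−kₐd) = n₀ᵦ e^(−kᵦd) ⇒ ln(n₀ₐ/n₀ᵦ) = (kₐ − kᵦ)·d
d = ln(0.55/0.47) / (0.654 − 0.422) = 0.1572 / 0.232 = 0.678 km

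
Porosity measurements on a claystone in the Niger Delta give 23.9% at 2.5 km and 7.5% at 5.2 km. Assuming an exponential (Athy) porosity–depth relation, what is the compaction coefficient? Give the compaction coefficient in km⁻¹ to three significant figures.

Athy: φ(d) = φ₀ e^(−βd) ⇒ φ₁/φ₂ = e^{β(d₂−d₁)} ⇒ β = ln(φ₁/φ₂)/(d₂−d₁)
β = ln(0.239/0.075) / (5.2 − 2.5) = ln(3.187) / 2.7 = 1.1590 / 2.7 = 0.4293 km⁻¹

0.429 km⁻¹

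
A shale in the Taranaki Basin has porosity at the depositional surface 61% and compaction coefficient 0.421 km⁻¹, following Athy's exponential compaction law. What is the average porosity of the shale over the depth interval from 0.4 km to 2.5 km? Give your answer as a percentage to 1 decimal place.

⟨n⟩ = (1/(z₂−z₁)) ∫ n₀ e^(−βz) dz = n₀·(e^(−β·z₁) − e^(−β·z₂)) / (β·(z₂−z₁))
e^(−0.421×0.4) = 0.8450; e^(−0.421×2.5) = 0.3491
⟨n⟩ = 0.61 × (0.8450 − 0.3491) / (0.421 × 2.1) = 0.61 × 0.5610 = 0.3422

34.2%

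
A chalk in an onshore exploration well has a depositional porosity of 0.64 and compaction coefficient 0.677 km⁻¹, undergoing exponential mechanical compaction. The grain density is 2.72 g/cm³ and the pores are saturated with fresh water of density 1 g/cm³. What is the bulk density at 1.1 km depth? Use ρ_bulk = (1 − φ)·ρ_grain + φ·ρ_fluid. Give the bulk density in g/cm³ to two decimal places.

2.20 g/cm³

Porosity at depth: n = 0.64·exp(−0.677×1.1) = 0.64×0.4749 = 0.3039
Bulk density: ρ_b = (1−n)ρ_g + n·ρ_f = 0.6961×2.72 + 0.3039×1
       = 1.893 + 0.304 = 2.197 g/cm³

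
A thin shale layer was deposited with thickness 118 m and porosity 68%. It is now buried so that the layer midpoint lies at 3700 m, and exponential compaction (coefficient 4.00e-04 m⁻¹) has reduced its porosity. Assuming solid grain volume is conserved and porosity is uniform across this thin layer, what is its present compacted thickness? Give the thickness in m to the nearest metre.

45 m

Working in km (1 km = 1000 m; β in km⁻¹ = β in m⁻¹ × 1000):
Porosity at 3.7 km: phi = 0.68·exp(−0.4×3.7) = 0.1548
Solid-volume conservation: h(1−phi) = h₀(1−phi₀) ⇒ h = h₀·(1−phi₀)/(1−phi)
h = 0.118 × (1 − 0.68)/(1 − 0.1548) = 0.118 × 0.3786 = 0.0447 km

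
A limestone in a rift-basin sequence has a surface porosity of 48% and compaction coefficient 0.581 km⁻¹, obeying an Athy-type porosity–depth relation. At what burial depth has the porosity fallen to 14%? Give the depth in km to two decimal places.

2.12 km

Invert Athy's law: Z = ln(n₀/n) / c
Z = ln(0.48/0.14) / 0.581 = ln(3.429) / 0.581 = 1.2321 / 0.581 = 2.121 km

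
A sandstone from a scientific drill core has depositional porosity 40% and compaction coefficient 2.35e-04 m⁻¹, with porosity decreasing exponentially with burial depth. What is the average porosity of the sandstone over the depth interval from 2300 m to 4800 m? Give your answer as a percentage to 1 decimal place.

17.6%

Working in km (1 km = 1000 m; c in km⁻¹ = c in m⁻¹ × 1000):
⟨phi⟩ = (1/(d₂−d₁)) ∫ phi₀ e^(−cd) dd = phi₀·(e^(−c·d₁) − e^(−c·d₂)) / (c·(d₂−d₁))
e^(−0.235×2.3) = 0.5825; e^(−0.235×4.8) = 0.3237
⟨phi⟩ = 0.4 × (0.5825 − 0.3237) / (0.235 × 2.5) = 0.4 × 0.4405 = 0.1762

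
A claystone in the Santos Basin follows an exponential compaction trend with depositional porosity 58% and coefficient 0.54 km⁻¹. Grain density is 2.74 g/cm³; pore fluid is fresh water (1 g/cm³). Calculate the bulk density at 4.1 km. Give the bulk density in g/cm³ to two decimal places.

2.63 g/cm³

Porosity at depth: φ = 0.58·exp(−0.54×4.1) = 0.58×0.1093 = 0.0634
Bulk density: ρ_b = (1−φ)ρ_g + φ·ρ_f = 0.9366×2.74 + 0.0634×1
       = 2.566 + 0.063 = 2.630 g/cm³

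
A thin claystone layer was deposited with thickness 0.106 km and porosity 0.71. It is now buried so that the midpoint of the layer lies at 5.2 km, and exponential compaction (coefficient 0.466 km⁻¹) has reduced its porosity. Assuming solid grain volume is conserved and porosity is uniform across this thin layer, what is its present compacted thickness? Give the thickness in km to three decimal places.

0.033 km

Porosity at 5.2 km: φ = 0.71·exp(−0.466×5.2) = 0.0629
Solid-volume conservation: h(1−φ) = h₀(1−φ₀) ⇒ h = h₀·(1−φ₀)/(1−φ)
h = 0.106 × (1 − 0.71)/(1 − 0.0629) = 0.106 × 0.3095 = 0.0328 km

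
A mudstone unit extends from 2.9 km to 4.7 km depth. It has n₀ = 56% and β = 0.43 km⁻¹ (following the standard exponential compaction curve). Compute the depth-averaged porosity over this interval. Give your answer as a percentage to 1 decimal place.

11.2%

⟨n⟩ = (1/(d₂−d₁)) ∫ n₀ e^(−βd) dd = n₀·(e^(−β·d₁) − e^(−β·d₂)) / (β·(d₂−d₁))
e^(−0.43×2.9) = 0.2874; e^(−0.43×4.7) = 0.1325
⟨n⟩ = 0.56 × (0.2874 − 0.1325) / (0.43 × 1.8) = 0.56 × 0.2001 = 0.1120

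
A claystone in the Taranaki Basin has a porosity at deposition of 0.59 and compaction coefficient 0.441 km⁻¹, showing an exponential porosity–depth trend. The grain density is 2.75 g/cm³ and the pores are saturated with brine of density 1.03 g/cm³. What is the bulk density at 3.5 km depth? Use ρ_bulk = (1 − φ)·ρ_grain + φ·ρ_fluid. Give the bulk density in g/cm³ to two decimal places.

Porosity at depth: φ = 0.59·exp(−0.441×3.5) = 0.59×0.2136 = 0.1260
Bulk density: ρ_b = (1−φ)ρ_g + φ·ρ_f = 0.8740×2.75 + 0.1260×1.03
       = 2.403 + 0.130 = 2.533 g/cm³

2.53 g/cm³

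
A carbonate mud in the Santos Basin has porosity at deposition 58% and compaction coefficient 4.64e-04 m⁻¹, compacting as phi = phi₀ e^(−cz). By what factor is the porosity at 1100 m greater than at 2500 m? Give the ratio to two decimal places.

Working in km (1 km = 1000 m; c in km⁻¹ = c in m⁻¹ × 1000):
phi(z₁)/phi(z₂) = e^(−c·z₁)/e^(−c·z₂) = e^{c(z₂−z₁)}
= exp(0.464 × 1.4) = exp(0.6496) = 1.9148

1.91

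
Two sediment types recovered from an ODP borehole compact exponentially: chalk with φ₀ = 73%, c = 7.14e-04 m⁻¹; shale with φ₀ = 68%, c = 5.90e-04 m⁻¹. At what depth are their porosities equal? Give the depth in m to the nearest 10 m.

Working in km (1 km = 1000 m; c in km⁻¹ = c in m⁻¹ × 1000):
Set φ₀ₐ e^(−cₐZ) = φ₀ᵦ e^(−cᵦZ) ⇒ ln(φ₀ₐ/φ₀ᵦ) = (cₐ − cᵦ)·Z
Z = ln(0.73/0.68) / (0.714 − 0.59) = 0.0710 / 0.124 = 0.572 km

570 m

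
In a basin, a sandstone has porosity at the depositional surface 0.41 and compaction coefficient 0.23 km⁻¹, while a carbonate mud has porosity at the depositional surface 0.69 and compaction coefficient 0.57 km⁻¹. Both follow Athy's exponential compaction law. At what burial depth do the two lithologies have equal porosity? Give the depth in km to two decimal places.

1.53 km

Set φ₀ₐ e^(−kₐd) = φ₀ᵦ e^(−kᵦd) ⇒ ln(φ₀ₐ/φ₀ᵦ) = (kₐ − kᵦ)·d
d = ln(0.41/0.69) / (0.23 − 0.57) = -0.5205 / -0.34 = 1.531 km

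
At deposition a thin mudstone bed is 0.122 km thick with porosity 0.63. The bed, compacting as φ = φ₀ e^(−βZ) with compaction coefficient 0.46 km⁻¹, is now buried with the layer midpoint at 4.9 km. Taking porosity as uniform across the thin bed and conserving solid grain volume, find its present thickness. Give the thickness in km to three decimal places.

Porosity at 4.9 km: φ = 0.63·exp(−0.46×4.9) = 0.0661
Solid-volume conservation: h(1−φ) = h₀(1−φ₀) ⇒ h = h₀·(1−φ₀)/(1−φ)
h = 0.122 × (1 − 0.63)/(1 − 0.0661) = 0.122 × 0.3962 = 0.0483 km

0.048 km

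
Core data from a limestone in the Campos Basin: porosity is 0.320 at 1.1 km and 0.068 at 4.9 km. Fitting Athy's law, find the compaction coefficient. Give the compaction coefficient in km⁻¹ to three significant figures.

0.408 km⁻¹

Athy: φ(d) = φ₀ e^(−kd) ⇒ φ₁/φ₂ = e^{k(d₂−d₁)} ⇒ k = ln(φ₁/φ₂)/(d₂−d₁)
k = ln(0.32/0.068) / (4.9 − 1.1) = ln(4.706) / 3.8 = 1.5488 / 3.8 = 0.4076 km⁻¹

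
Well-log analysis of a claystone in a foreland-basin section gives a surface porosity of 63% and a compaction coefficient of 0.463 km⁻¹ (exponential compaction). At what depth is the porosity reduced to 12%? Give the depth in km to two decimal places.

Invert Athy's law: d = ln(phi₀/phi) / β
d = ln(0.63/0.12) / 0.463 = ln(5.25) / 0.463 = 1.6582 / 0.463 = 3.581 km

3.58 km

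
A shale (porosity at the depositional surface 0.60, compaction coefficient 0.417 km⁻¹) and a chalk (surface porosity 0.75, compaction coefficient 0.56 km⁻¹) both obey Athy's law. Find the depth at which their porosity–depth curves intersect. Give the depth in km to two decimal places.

1.56 km

Set n₀ₐ e^(−kₐd) = n₀ᵦ e^(−kᵦd) ⇒ ln(n₀ₐ/n₀ᵦ) = (kₐ − kᵦ)·d
d = ln(0.6/0.75) / (0.417 − 0.56) = -0.2231 / -0.143 = 1.560 km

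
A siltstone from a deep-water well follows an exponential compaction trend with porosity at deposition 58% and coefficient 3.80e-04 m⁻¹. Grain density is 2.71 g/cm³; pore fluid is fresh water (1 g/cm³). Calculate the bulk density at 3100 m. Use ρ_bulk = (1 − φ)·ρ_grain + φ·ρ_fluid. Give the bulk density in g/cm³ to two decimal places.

2.40 g/cm³

Working in km (1 km = 1000 m; k in km⁻¹ = k in m⁻¹ × 1000):
Porosity at depth: phi = 0.58·exp(−0.38×3.1) = 0.58×0.3079 = 0.1786
Bulk density: ρ_b = (1−phi)ρ_g + phi·ρ_f = 0.8214×2.71 + 0.1786×1
       = 2.226 + 0.179 = 2.405 g/cm³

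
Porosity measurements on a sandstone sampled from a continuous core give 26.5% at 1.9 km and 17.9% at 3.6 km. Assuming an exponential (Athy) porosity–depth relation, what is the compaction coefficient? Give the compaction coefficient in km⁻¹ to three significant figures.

Athy: φ(z) = φ₀ e^(−cz) ⇒ φ₁/φ₂ = e^{c(z₂−z₁)} ⇒ c = ln(φ₁/φ₂)/(z₂−z₁)
c = ln(0.265/0.179) / (3.6 − 1.9) = ln(1.48) / 1.7 = 0.3923 / 1.7 = 0.2308 km⁻¹

0.231 km⁻¹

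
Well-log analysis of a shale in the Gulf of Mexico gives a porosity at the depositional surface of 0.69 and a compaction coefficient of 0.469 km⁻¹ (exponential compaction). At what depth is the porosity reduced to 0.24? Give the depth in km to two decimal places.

Invert Athy's law: d = ln(phi₀/phi) / β
d = ln(0.69/0.24) / 0.469 = ln(2.875) / 0.469 = 1.0561 / 0.469 = 2.252 km

2.25 km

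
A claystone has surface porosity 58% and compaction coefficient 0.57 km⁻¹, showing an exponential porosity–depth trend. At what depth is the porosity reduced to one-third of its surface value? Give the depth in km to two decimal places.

phi/phi₀ = 1/3 ⇒ exp(−k·d) = 1/3 ⇒ d = ln(3) / k
d = 1.0986 / 0.57 = 1.927 km

1.93 km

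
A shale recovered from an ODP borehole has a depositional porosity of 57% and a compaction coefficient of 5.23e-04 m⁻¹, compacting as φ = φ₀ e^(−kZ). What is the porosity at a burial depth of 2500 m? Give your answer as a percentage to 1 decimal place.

Working in km (1 km = 1000 m; k in km⁻¹ = k in m⁻¹ × 1000):
φ = φ₀·exp(−k·Z) = 0.57 × exp(−0.523 × 2.5) = 0.57 × exp(−1.308)
  = 0.57 × 0.2705 = 0.1542

15.4%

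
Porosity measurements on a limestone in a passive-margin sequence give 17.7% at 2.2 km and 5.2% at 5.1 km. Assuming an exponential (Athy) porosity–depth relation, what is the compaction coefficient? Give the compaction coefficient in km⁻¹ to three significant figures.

0.422 km⁻¹

Athy: φ(z) = φ₀ e^(−kz) ⇒ φ₁/φ₂ = e^{k(z₂−z₁)} ⇒ k = ln(φ₁/φ₂)/(z₂−z₁)
k = ln(0.177/0.052) / (5.1 − 2.2) = ln(3.404) / 2.9 = 1.2249 / 2.9 = 0.4224 km⁻¹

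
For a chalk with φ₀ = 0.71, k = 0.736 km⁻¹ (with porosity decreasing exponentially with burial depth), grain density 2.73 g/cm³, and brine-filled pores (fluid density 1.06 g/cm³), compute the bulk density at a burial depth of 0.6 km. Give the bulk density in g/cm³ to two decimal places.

1.97 g/cm³

Porosity at depth: φ = 0.71·exp(−0.736×0.6) = 0.71×0.6430 = 0.4565
Bulk density: ρ_b = (1−φ)ρ_g + φ·ρ_f = 0.5435×2.73 + 0.4565×1.06
       = 1.484 + 0.484 = 1.968 g/cm³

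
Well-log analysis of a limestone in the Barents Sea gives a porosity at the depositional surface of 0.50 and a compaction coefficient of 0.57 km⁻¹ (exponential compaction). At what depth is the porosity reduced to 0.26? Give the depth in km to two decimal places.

Invert Athy's law: z = ln(n₀/n) / k
z = ln(0.5/0.26) / 0.57 = ln(1.923) / 0.57 = 0.6539 / 0.57 = 1.147 km

1.15 km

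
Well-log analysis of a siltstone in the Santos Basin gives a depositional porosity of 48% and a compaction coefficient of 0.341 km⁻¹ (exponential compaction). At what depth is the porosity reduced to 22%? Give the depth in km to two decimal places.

2.29 km

Invert Athy's law: d = ln(phi₀/phi) / k
d = ln(0.48/0.22) / 0.341 = ln(2.182) / 0.341 = 0.7802 / 0.341 = 2.288 km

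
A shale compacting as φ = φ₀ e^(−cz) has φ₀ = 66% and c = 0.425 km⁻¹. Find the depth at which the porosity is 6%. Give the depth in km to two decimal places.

Invert Athy's law: z = ln(φ₀/φ) / c
z = ln(0.66/0.06) / 0.425 = ln(11) / 0.425 = 2.3979 / 0.425 = 5.642 km

5.64 km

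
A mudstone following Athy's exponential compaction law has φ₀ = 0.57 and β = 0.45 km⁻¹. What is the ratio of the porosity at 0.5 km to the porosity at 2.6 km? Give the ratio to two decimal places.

2.57

φ(d₁)/φ(d₂) = e^(−β·d₁)/e^(−β·d₂) = e^{β(d₂−d₁)}
= exp(0.45 × 2.1) = exp(0.945) = 2.5728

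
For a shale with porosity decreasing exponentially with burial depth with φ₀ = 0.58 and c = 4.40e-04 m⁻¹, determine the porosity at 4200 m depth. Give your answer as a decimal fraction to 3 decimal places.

0.091

Working in km (1 km = 1000 m; c in km⁻¹ = c in m⁻¹ × 1000):
φ = φ₀·exp(−c·Z) = 0.58 × exp(−0.44 × 4.2) = 0.58 × exp(−1.848)
  = 0.58 × 0.1576 = 0.0914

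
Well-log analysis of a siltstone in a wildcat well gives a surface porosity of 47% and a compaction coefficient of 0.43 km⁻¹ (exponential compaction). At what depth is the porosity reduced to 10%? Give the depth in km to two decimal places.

Invert Athy's law: d = ln(phi₀/phi) / β
d = ln(0.47/0.1) / 0.43 = ln(4.7) / 0.43 = 1.5476 / 0.43 = 3.599 km

3.60 km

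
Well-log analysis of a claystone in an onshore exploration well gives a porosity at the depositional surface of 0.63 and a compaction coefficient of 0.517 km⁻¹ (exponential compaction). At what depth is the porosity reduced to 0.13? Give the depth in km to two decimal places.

Invert Athy's law: z = ln(n₀/n) / β
z = ln(0.63/0.13) / 0.517 = ln(4.846) / 0.517 = 1.5782 / 0.517 = 3.053 km

3.05 km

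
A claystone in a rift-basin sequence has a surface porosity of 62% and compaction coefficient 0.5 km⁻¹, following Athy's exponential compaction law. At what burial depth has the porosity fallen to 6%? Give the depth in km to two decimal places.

4.67 km

Invert Athy's law: Z = ln(φ₀/φ) / k
Z = ln(0.62/0.06) / 0.5 = ln(10.33) / 0.5 = 2.3354 / 0.5 = 4.671 km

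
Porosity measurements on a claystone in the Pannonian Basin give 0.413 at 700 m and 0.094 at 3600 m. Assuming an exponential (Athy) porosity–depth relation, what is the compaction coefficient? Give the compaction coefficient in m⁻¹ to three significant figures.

Working in km (1 km = 1000 m; k in km⁻¹ = k in m⁻¹ × 1000):
Athy: phi(z) = phi₀ e^(−kz) ⇒ phi₁/phi₂ = e^{k(z₂−z₁)} ⇒ k = ln(phi₁/phi₂)/(z₂−z₁)
k = ln(0.413/0.094) / (3.6 − 0.7) = ln(4.394) / 2.9 = 1.4802 / 2.9 = 0.5104 km⁻¹

0.000510 m⁻¹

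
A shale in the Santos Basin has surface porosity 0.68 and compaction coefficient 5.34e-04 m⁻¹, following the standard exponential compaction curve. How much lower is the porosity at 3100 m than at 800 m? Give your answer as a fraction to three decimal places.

Working in km (1 km = 1000 m; β in km⁻¹ = β in m⁻¹ × 1000):
phi(0.8) = 0.68·e^(−0.534×0.8) = 0.4436
phi(3.1) = 0.68·e^(−0.534×3.1) = 0.1299
Δphi = 0.4436 − 0.1299 = 0.3137

0.314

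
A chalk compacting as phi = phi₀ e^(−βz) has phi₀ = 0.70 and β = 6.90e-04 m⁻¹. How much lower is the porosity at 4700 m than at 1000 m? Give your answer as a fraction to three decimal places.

0.324

Working in km (1 km = 1000 m; β in km⁻¹ = β in m⁻¹ × 1000):
phi(1) = 0.7·e^(−0.69×1) = 0.3511
phi(4.7) = 0.7·e^(−0.69×4.7) = 0.0273
Δphi = 0.3511 − 0.0273 = 0.3238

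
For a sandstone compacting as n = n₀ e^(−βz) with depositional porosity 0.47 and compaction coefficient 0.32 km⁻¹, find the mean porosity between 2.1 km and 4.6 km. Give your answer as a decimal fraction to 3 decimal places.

⟨n⟩ = (1/(z₂−z₁)) ∫ n₀ e^(−βz) dz = n₀·(e^(−β·z₁) − e^(−β·z₂)) / (β·(z₂−z₁))
e^(−0.32×2.1) = 0.5107; e^(−0.32×4.6) = 0.2295
⟨n⟩ = 0.47 × (0.5107 − 0.2295) / (0.32 × 2.5) = 0.47 × 0.3515 = 0.1652

0.165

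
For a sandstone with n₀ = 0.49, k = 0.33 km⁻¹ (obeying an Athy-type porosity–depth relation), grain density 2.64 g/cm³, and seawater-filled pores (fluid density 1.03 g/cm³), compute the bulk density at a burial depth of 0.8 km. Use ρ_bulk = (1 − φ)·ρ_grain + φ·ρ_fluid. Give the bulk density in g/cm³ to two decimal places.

Porosity at depth: n = 0.49·exp(−0.33×0.8) = 0.49×0.7680 = 0.3763
Bulk density: ρ_b = (1−n)ρ_g + n·ρ_f = 0.6237×2.64 + 0.3763×1.03
       = 1.647 + 0.388 = 2.034 g/cm³

2.03 g/cm³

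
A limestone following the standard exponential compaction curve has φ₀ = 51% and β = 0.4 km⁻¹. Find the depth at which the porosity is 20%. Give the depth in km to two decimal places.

Invert Athy's law: Z = ln(φ₀/φ) / β
Z = ln(0.51/0.2) / 0.4 = ln(2.55) / 0.4 = 0.9361 / 0.4 = 2.340 km

2.34 km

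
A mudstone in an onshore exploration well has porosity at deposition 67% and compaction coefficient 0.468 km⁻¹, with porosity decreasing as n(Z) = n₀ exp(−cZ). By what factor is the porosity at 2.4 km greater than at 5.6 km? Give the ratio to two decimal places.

4.47

n(Z₁)/n(Z₂) = e^(−c·Z₁)/e^(−c·Z₂) = e^{c(Z₂−Z₁)}
= exp(0.468 × 3.2) = exp(1.498) = 4.4709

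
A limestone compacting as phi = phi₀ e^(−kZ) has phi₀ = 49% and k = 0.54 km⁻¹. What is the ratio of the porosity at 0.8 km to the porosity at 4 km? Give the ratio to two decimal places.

5.63

phi(Z₁)/phi(Z₂) = e^(−k·Z₁)/e^(−k·Z₂) = e^{k(Z₂−Z₁)}
= exp(0.54 × 3.2) = exp(1.728) = 5.6294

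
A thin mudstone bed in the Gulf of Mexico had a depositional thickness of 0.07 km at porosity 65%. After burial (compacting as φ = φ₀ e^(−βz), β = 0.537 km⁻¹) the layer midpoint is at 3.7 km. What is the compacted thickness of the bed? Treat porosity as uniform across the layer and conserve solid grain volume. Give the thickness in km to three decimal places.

Porosity at 3.7 km: φ = 0.65·exp(−0.537×3.7) = 0.0891
Solid-volume conservation: h(1−φ) = h₀(1−φ₀) ⇒ h = h₀·(1−φ₀)/(1−φ)
h = 0.07 × (1 − 0.65)/(1 − 0.0891) = 0.07 × 0.3842 = 0.0269 km

0.027 km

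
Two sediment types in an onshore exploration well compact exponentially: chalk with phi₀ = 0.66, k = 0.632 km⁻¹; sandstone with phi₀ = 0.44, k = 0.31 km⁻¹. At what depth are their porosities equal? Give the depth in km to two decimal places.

Set phi₀ₐ e^(−kₐd) = phi₀ᵦ e^(−kᵦd) ⇒ ln(phi₀ₐ/phi₀ᵦ) = (kₐ − kᵦ)·d
d = ln(0.66/0.44) / (0.632 − 0.31) = 0.4055 / 0.322 = 1.259 km

1.26 km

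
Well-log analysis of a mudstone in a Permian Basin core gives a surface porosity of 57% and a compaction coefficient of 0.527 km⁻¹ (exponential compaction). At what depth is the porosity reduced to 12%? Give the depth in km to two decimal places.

2.96 km

Invert Athy's law: Z = ln(phi₀/phi) / c
Z = ln(0.57/0.12) / 0.527 = ln(4.75) / 0.527 = 1.5581 / 0.527 = 2.957 km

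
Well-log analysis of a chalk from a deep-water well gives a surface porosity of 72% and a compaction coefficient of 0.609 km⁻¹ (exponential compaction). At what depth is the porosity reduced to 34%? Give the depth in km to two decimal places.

Invert Athy's law: z = ln(phi₀/phi) / β
z = ln(0.72/0.34) / 0.609 = ln(2.118) / 0.609 = 0.7503 / 0.609 = 1.232 km

1.23 km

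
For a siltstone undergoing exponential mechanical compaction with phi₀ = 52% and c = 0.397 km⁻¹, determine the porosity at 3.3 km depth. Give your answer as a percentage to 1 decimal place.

phi = phi₀·exp(−c·d) = 0.52 × exp(−0.397 × 3.3) = 0.52 × exp(−1.31)
  = 0.52 × 0.2698 = 0.1403

14.0%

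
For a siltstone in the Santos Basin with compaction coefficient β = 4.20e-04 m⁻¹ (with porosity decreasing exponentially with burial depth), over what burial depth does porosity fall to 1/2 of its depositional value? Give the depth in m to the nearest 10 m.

Working in km (1 km = 1000 m; β in km⁻¹ = β in m⁻¹ × 1000):
phi/phi₀ = 1/2 ⇒ exp(−β·z) = 1/2 ⇒ z = ln(2) / β
z = 0.6931 / 0.42 = 1.650 km

1650 m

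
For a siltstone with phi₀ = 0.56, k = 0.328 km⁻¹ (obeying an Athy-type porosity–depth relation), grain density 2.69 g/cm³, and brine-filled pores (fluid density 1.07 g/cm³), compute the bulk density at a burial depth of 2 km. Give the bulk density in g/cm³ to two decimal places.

2.22 g/cm³

Porosity at depth: phi = 0.56·exp(−0.328×2) = 0.56×0.5189 = 0.2906
Bulk density: ρ_b = (1−phi)ρ_g + phi·ρ_f = 0.7094×2.69 + 0.2906×1.07
       = 1.908 + 0.311 = 2.219 g/cm³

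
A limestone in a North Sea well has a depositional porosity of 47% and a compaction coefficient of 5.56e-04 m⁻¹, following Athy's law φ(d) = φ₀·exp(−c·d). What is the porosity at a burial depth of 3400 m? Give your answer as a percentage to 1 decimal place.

7.1%

Working in km (1 km = 1000 m; c in km⁻¹ = c in m⁻¹ × 1000):
φ = φ₀·exp(−c·d) = 0.47 × exp(−0.556 × 3.4) = 0.47 × exp(−1.89)
  = 0.47 × 0.1510 = 0.0710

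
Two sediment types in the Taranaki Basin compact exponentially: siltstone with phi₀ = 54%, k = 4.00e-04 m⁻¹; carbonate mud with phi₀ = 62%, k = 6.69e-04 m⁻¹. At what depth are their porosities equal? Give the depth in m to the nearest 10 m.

Working in km (1 km = 1000 m; k in km⁻¹ = k in m⁻¹ × 1000):
Set phi₀ₐ e^(−kₐd) = phi₀ᵦ e^(−kᵦd) ⇒ ln(phi₀ₐ/phi₀ᵦ) = (kₐ − kᵦ)·d
d = ln(0.54/0.62) / (0.4 − 0.669) = -0.1382 / -0.269 = 0.514 km

510 m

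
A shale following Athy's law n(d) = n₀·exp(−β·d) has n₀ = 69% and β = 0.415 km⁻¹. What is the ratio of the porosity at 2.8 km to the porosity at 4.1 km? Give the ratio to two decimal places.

n(d₁)/n(d₂) = e^(−β·d₁)/e^(−β·d₂) = e^{β(d₂−d₁)}
= exp(0.415 × 1.3) = exp(0.5395) = 1.7151

1.72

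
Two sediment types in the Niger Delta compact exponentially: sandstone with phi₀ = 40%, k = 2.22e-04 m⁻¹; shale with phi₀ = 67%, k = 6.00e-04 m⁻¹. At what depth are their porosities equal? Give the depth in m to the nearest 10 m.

1360 m

Working in km (1 km = 1000 m; k in km⁻¹ = k in m⁻¹ × 1000):
Set phi₀ₐ e^(−kₐZ) = phi₀ᵦ e^(−kᵦZ) ⇒ ln(phi₀ₐ/phi₀ᵦ) = (kₐ − kᵦ)·Z
Z = ln(0.4/0.67) / (0.222 − 0.6) = -0.5158 / -0.378 = 1.365 km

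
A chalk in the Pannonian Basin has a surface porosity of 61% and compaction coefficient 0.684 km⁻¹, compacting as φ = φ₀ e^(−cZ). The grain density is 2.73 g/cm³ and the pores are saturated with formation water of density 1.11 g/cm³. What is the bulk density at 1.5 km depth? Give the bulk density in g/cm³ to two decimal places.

2.38 g/cm³

Porosity at depth: φ = 0.61·exp(−0.684×1.5) = 0.61×0.3584 = 0.2186
Bulk density: ρ_b = (1−φ)ρ_g + φ·ρ_f = 0.7814×2.73 + 0.2186×1.11
       = 2.133 + 0.243 = 2.376 g/cm³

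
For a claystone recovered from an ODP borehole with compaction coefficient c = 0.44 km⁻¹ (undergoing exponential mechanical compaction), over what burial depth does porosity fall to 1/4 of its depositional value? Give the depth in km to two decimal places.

3.15 km

phi/phi₀ = 1/4 ⇒ exp(−c·Z) = 1/4 ⇒ Z = ln(4) / c
Z = 1.3863 / 0.44 = 3.151 km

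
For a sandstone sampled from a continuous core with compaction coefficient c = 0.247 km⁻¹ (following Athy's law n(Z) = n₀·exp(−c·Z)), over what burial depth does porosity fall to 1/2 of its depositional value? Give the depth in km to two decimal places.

n/n₀ = 1/2 ⇒ exp(−c·Z) = 1/2 ⇒ Z = ln(2) / c
Z = 0.6931 / 0.247 = 2.806 km

2.81 km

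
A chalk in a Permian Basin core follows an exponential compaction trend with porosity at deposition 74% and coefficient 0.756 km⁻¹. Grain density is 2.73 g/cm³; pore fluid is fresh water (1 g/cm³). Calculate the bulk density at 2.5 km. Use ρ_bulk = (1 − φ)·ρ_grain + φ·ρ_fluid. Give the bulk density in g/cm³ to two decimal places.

2.54 g/cm³

Porosity at depth: n = 0.74·exp(−0.756×2.5) = 0.74×0.1511 = 0.1118
Bulk density: ρ_b = (1−n)ρ_g + n·ρ_f = 0.8882×2.73 + 0.1118×1
       = 2.425 + 0.112 = 2.537 g/cm³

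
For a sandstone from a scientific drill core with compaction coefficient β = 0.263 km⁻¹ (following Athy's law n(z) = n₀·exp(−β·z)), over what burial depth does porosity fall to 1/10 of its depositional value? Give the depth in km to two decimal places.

n/n₀ = 1/10 ⇒ exp(−β·z) = 1/10 ⇒ z = ln(10) / β
z = 2.3026 / 0.263 = 8.755 km

8.76 km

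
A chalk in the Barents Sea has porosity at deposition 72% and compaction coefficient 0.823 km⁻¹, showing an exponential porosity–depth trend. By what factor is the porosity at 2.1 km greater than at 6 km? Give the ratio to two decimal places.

24.77

φ(Z₁)/φ(Z₂) = e^(−c·Z₁)/e^(−c·Z₂) = e^{c(Z₂−Z₁)}
= exp(0.823 × 3.9) = exp(3.21) = 24.7717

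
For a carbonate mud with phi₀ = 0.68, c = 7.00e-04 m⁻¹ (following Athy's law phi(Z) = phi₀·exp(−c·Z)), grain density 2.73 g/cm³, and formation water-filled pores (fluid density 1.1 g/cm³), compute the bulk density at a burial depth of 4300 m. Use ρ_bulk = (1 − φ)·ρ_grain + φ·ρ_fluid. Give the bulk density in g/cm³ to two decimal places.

2.68 g/cm³

Working in km (1 km = 1000 m; c in km⁻¹ = c in m⁻¹ × 1000):
Porosity at depth: phi = 0.68·exp(−0.7×4.3) = 0.68×0.0493 = 0.0335
Bulk density: ρ_b = (1−phi)ρ_g + phi·ρ_f = 0.9665×2.73 + 0.0335×1.1
       = 2.638 + 0.037 = 2.675 g/cm³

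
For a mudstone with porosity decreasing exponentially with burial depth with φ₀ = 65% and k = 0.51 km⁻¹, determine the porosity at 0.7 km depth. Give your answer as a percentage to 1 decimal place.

45.5%

φ = φ₀·exp(−k·z) = 0.65 × exp(−0.51 × 0.7) = 0.65 × exp(−0.357)
  = 0.65 × 0.6998 = 0.4549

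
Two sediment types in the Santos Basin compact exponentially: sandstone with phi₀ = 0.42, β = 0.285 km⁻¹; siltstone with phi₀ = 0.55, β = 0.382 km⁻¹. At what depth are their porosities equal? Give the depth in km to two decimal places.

Set phi₀ₐ e^(−βₐz) = phi₀ᵦ e^(−βᵦz) ⇒ ln(phi₀ₐ/phi₀ᵦ) = (βₐ − βᵦ)·z
z = ln(0.42/0.55) / (0.285 − 0.382) = -0.2697 / -0.097 = 2.780 km

2.78 km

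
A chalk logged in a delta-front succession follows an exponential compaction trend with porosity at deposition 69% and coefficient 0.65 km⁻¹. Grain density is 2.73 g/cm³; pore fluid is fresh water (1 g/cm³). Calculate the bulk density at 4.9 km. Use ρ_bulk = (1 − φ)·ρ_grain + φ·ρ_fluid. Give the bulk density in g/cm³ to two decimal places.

Porosity at depth: n = 0.69·exp(−0.65×4.9) = 0.69×0.0414 = 0.0286
Bulk density: ρ_b = (1−n)ρ_g + n·ρ_f = 0.9714×2.73 + 0.0286×1
       = 2.652 + 0.029 = 2.681 g/cm³

2.68 g/cm³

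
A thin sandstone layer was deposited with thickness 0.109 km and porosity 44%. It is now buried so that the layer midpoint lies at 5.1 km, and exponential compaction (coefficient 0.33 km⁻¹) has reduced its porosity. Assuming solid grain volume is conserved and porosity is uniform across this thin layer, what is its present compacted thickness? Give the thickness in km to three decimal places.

Porosity at 5.1 km: phi = 0.44·exp(−0.33×5.1) = 0.0818
Solid-volume conservation: h(1−phi) = h₀(1−phi₀) ⇒ h = h₀·(1−phi₀)/(1−phi)
h = 0.109 × (1 − 0.44)/(1 − 0.0818) = 0.109 × 0.6099 = 0.0665 km

0.066 km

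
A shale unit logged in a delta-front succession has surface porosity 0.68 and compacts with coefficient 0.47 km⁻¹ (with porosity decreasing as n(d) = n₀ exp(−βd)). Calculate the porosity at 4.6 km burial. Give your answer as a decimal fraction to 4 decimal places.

n = n₀·exp(−β·d) = 0.68 × exp(−0.47 × 4.6) = 0.68 × exp(−2.162)
  = 0.68 × 0.1151 = 0.0783

0.0783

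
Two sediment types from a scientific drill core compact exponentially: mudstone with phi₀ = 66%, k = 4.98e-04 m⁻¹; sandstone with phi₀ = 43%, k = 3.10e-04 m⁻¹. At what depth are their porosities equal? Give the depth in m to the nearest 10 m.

Working in km (1 km = 1000 m; k in km⁻¹ = k in m⁻¹ × 1000):
Set phi₀ₐ e^(−kₐZ) = phi₀ᵦ e^(−kᵦZ) ⇒ ln(phi₀ₐ/phi₀ᵦ) = (kₐ − kᵦ)·Z
Z = ln(0.66/0.43) / (0.498 − 0.31) = 0.4285 / 0.188 = 2.279 km

2280 m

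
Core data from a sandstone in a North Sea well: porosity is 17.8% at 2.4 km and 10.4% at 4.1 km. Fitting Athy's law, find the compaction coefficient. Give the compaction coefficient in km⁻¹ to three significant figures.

0.316 km⁻¹

Athy: phi(z) = phi₀ e^(−cz) ⇒ phi₁/phi₂ = e^{c(z₂−z₁)} ⇒ c = ln(phi₁/phi₂)/(z₂−z₁)
c = ln(0.178/0.104) / (4.1 − 2.4) = ln(1.712) / 1.7 = 0.5374 / 1.7 = 0.3161 km⁻¹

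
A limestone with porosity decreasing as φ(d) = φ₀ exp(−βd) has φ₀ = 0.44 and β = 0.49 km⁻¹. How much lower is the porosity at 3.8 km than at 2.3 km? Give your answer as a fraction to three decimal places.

0.074

φ(2.3) = 0.44·e^(−0.49×2.3) = 0.1426
φ(3.8) = 0.44·e^(−0.49×3.8) = 0.0684
Δφ = 0.1426 − 0.0684 = 0.0742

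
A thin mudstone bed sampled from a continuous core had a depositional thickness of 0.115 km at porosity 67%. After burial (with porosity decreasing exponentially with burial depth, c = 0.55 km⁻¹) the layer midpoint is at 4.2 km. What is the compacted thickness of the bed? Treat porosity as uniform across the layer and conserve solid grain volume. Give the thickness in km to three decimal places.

0.041 km

Porosity at 4.2 km: φ = 0.67·exp(−0.55×4.2) = 0.0665
Solid-volume conservation: h(1−φ) = h₀(1−φ₀) ⇒ h = h₀·(1−φ₀)/(1−φ)
h = 0.115 × (1 − 0.67)/(1 − 0.0665) = 0.115 × 0.3535 = 0.0407 km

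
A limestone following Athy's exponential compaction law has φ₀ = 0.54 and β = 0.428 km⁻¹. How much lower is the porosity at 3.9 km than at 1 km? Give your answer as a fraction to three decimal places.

φ(1) = 0.54·e^(−0.428×1) = 0.3520
φ(3.9) = 0.54·e^(−0.428×3.9) = 0.1017
Δφ = 0.3520 − 0.1017 = 0.2502

0.250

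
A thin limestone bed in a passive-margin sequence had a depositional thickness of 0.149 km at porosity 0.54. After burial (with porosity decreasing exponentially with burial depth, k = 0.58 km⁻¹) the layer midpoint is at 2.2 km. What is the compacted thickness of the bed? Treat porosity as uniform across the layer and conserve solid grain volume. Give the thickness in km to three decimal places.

0.081 km

Porosity at 2.2 km: n = 0.54·exp(−0.58×2.2) = 0.1507
Solid-volume conservation: h(1−n) = h₀(1−n₀) ⇒ h = h₀·(1−n₀)/(1−n)
h = 0.149 × (1 − 0.54)/(1 − 0.1507) = 0.149 × 0.5416 = 0.0807 km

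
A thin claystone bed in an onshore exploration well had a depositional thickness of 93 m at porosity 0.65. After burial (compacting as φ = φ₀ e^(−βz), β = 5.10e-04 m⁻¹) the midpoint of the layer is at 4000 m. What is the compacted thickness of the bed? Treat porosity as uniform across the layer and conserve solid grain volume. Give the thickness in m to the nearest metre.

36 m

Working in km (1 km = 1000 m; β in km⁻¹ = β in m⁻¹ × 1000):
Porosity at 4 km: φ = 0.65·exp(−0.51×4) = 0.0845
Solid-volume conservation: h(1−φ) = h₀(1−φ₀) ⇒ h = h₀·(1−φ₀)/(1−φ)
h = 0.093 × (1 − 0.65)/(1 − 0.0845) = 0.093 × 0.3823 = 0.0356 km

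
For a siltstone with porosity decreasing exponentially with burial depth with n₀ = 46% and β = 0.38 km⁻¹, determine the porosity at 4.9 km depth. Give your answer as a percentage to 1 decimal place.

n = n₀·exp(−β·d) = 0.46 × exp(−0.38 × 4.9) = 0.46 × exp(−1.862)
  = 0.46 × 0.1554 = 0.0715

7.1%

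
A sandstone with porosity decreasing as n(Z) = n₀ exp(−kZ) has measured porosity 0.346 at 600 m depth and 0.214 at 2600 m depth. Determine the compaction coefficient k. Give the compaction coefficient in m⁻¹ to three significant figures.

Working in km (1 km = 1000 m; k in km⁻¹ = k in m⁻¹ × 1000):
Athy: n(Z) = n₀ e^(−kZ) ⇒ n₁/n₂ = e^{k(Z₂−Z₁)} ⇒ k = ln(n₁/n₂)/(Z₂−Z₁)
k = ln(0.346/0.214) / (2.6 − 0.6) = ln(1.617) / 2 = 0.4805 / 2 = 0.2402 km⁻¹

0.000240 m⁻¹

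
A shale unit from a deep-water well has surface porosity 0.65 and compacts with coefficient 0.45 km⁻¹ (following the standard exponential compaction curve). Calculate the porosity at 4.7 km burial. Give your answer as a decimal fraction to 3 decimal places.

n = n₀·exp(−β·z) = 0.65 × exp(−0.45 × 4.7) = 0.65 × exp(−2.115)
  = 0.65 × 0.1206 = 0.0784

0.078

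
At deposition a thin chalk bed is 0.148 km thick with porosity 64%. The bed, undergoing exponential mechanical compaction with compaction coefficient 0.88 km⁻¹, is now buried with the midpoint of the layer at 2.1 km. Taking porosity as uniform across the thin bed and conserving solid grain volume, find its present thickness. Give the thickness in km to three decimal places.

Porosity at 2.1 km: phi = 0.64·exp(−0.88×2.1) = 0.1008
Solid-volume conservation: h(1−phi) = h₀(1−phi₀) ⇒ h = h₀·(1−phi₀)/(1−phi)
h = 0.148 × (1 − 0.64)/(1 − 0.1008) = 0.148 × 0.4004 = 0.0593 km

0.059 km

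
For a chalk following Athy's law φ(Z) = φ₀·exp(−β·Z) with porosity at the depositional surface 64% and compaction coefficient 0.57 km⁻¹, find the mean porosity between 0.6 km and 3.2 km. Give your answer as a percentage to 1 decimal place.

⟨φ⟩ = (1/(Z₂−Z₁)) ∫ φ₀ e^(−βZ) dZ = φ₀·(e^(−β·Z₁) − e^(−β·Z₂)) / (β·(Z₂−Z₁))
e^(−0.57×0.6) = 0.7103; e^(−0.57×3.2) = 0.1614
⟨φ⟩ = 0.64 × (0.7103 − 0.1614) / (0.57 × 2.6) = 0.64 × 0.3704 = 0.2371

23.7%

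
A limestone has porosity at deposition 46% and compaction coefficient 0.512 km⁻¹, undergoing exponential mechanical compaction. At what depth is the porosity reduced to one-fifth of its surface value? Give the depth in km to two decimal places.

φ/φ₀ = 1/5 ⇒ exp(−β·z) = 1/5 ⇒ z = ln(5) / β
z = 1.6094 / 0.512 = 3.143 km

3.14 km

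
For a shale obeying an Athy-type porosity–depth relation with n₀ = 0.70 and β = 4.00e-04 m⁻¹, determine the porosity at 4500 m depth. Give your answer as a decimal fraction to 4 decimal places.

Working in km (1 km = 1000 m; β in km⁻¹ = β in m⁻¹ × 1000):
n = n₀·exp(−β·d) = 0.7 × exp(−0.4 × 4.5) = 0.7 × exp(−1.8)
  = 0.7 × 0.1653 = 0.1157

0.1157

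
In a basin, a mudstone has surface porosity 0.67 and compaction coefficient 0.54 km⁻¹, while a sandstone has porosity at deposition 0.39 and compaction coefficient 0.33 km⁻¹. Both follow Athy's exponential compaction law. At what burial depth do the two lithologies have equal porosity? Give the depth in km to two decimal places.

Set n₀ₐ e^(−kₐZ) = n₀ᵦ e^(−kᵦZ) ⇒ ln(n₀ₐ/n₀ᵦ) = (kₐ − kᵦ)·Z
Z = ln(0.67/0.39) / (0.54 − 0.33) = 0.5411 / 0.21 = 2.577 km

2.58 km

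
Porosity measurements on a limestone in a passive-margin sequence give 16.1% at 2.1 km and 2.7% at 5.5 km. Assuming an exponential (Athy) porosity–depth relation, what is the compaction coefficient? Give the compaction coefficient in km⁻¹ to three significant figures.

0.525 km⁻¹

Athy: phi(z) = phi₀ e^(−βz) ⇒ phi₁/phi₂ = e^{β(z₂−z₁)} ⇒ β = ln(phi₁/phi₂)/(z₂−z₁)
β = ln(0.161/0.027) / (5.5 − 2.1) = ln(5.963) / 3.4 = 1.7856 / 3.4 = 0.5252 km⁻¹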